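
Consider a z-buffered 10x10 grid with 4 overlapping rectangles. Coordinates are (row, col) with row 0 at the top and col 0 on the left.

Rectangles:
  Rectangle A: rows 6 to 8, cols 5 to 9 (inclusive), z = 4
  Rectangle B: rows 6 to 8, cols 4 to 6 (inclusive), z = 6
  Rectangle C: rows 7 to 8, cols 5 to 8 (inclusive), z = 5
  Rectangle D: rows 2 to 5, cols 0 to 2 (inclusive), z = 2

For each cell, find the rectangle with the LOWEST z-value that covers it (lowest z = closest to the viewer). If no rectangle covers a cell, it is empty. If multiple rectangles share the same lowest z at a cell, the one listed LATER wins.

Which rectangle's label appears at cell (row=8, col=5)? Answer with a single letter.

Check cell (8,5):
  A: rows 6-8 cols 5-9 z=4 -> covers; best now A (z=4)
  B: rows 6-8 cols 4-6 z=6 -> covers; best now A (z=4)
  C: rows 7-8 cols 5-8 z=5 -> covers; best now A (z=4)
  D: rows 2-5 cols 0-2 -> outside (row miss)
Winner: A at z=4

Answer: A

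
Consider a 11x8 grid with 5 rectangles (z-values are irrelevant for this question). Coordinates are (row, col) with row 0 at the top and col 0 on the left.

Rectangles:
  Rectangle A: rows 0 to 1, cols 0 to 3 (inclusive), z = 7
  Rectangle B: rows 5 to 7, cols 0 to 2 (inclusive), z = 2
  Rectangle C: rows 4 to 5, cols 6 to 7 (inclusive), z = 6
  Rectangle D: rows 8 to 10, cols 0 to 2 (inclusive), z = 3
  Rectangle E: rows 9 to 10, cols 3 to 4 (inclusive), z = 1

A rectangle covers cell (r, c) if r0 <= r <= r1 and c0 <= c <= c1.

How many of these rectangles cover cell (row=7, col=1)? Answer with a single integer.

Check cell (7,1):
  A: rows 0-1 cols 0-3 -> outside (row miss)
  B: rows 5-7 cols 0-2 -> covers
  C: rows 4-5 cols 6-7 -> outside (row miss)
  D: rows 8-10 cols 0-2 -> outside (row miss)
  E: rows 9-10 cols 3-4 -> outside (row miss)
Count covering = 1

Answer: 1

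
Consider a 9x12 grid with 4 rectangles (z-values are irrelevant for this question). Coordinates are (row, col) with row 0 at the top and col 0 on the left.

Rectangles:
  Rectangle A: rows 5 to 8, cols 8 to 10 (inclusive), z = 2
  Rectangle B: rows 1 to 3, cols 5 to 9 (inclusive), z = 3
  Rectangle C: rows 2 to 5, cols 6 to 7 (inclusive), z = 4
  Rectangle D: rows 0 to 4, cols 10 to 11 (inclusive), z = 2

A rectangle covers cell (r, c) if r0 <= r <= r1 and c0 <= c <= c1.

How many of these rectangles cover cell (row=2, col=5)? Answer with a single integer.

Answer: 1

Derivation:
Check cell (2,5):
  A: rows 5-8 cols 8-10 -> outside (row miss)
  B: rows 1-3 cols 5-9 -> covers
  C: rows 2-5 cols 6-7 -> outside (col miss)
  D: rows 0-4 cols 10-11 -> outside (col miss)
Count covering = 1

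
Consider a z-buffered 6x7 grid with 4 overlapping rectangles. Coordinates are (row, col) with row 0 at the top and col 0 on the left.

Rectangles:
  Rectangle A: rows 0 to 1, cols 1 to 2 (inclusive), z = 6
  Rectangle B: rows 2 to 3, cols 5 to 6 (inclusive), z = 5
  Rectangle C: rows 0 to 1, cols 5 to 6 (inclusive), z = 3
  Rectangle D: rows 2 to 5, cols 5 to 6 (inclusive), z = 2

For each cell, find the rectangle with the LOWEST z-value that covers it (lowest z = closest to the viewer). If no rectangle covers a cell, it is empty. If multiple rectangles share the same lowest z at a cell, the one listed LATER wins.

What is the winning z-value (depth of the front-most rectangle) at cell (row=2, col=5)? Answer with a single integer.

Answer: 2

Derivation:
Check cell (2,5):
  A: rows 0-1 cols 1-2 -> outside (row miss)
  B: rows 2-3 cols 5-6 z=5 -> covers; best now B (z=5)
  C: rows 0-1 cols 5-6 -> outside (row miss)
  D: rows 2-5 cols 5-6 z=2 -> covers; best now D (z=2)
Winner: D at z=2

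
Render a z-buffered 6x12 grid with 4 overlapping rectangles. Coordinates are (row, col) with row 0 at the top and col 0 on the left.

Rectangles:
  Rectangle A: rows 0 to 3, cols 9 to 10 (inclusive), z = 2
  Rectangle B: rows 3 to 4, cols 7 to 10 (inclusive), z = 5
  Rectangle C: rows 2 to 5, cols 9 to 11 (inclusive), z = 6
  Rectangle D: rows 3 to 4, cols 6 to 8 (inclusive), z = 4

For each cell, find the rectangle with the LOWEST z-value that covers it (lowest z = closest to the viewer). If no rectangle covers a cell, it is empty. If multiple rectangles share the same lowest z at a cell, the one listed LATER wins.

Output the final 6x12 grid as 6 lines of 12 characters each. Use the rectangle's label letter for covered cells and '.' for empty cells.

.........AA.
.........AA.
.........AAC
......DDDAAC
......DDDBBC
.........CCC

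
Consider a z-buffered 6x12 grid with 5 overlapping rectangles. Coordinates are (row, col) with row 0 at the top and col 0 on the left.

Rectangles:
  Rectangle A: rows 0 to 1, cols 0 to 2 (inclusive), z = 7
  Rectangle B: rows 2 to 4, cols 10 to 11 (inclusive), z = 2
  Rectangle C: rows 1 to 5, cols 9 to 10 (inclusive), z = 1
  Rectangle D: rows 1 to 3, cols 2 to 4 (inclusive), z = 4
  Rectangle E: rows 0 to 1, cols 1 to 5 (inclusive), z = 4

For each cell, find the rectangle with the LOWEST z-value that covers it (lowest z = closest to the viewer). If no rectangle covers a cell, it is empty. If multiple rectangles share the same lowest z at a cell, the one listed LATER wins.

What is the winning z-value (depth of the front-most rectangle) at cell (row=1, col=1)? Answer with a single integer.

Answer: 4

Derivation:
Check cell (1,1):
  A: rows 0-1 cols 0-2 z=7 -> covers; best now A (z=7)
  B: rows 2-4 cols 10-11 -> outside (row miss)
  C: rows 1-5 cols 9-10 -> outside (col miss)
  D: rows 1-3 cols 2-4 -> outside (col miss)
  E: rows 0-1 cols 1-5 z=4 -> covers; best now E (z=4)
Winner: E at z=4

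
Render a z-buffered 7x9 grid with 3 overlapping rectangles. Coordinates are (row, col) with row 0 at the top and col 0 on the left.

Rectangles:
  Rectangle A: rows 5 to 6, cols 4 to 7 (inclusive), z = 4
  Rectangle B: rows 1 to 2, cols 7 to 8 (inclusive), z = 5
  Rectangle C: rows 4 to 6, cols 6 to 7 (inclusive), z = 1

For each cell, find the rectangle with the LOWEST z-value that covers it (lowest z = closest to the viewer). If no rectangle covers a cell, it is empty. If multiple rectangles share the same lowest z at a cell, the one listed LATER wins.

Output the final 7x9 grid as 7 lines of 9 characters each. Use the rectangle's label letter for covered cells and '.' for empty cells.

.........
.......BB
.......BB
.........
......CC.
....AACC.
....AACC.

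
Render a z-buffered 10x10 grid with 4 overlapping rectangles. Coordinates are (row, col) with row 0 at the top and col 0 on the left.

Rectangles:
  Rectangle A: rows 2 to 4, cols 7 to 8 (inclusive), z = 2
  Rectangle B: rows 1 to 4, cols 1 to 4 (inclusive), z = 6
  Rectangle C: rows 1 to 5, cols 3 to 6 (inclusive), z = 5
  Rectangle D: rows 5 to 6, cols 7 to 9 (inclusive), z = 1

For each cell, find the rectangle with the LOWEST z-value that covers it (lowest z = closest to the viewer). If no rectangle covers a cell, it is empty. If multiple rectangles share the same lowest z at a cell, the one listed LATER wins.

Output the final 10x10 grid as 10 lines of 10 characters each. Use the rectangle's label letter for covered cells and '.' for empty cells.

..........
.BBCCCC...
.BBCCCCAA.
.BBCCCCAA.
.BBCCCCAA.
...CCCCDDD
.......DDD
..........
..........
..........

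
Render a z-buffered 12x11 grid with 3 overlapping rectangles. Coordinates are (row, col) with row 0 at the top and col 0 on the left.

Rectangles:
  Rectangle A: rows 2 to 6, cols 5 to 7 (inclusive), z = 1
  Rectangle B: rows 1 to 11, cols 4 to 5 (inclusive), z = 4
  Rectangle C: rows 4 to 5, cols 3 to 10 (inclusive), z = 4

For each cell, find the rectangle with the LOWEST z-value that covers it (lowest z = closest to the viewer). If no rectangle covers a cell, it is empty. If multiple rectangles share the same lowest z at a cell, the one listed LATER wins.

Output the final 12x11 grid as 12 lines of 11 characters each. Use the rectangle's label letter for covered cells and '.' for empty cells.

...........
....BB.....
....BAAA...
....BAAA...
...CCAAACCC
...CCAAACCC
....BAAA...
....BB.....
....BB.....
....BB.....
....BB.....
....BB.....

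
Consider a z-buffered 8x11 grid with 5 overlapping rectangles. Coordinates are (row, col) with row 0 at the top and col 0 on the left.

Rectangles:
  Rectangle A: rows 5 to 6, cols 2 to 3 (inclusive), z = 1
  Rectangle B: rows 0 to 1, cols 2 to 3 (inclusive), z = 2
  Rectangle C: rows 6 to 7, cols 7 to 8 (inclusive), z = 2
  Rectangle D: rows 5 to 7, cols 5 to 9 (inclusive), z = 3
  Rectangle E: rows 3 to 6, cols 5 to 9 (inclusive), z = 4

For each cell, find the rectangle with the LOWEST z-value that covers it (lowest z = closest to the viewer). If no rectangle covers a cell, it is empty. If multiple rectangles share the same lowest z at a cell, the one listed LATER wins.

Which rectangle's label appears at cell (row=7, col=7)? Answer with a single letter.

Answer: C

Derivation:
Check cell (7,7):
  A: rows 5-6 cols 2-3 -> outside (row miss)
  B: rows 0-1 cols 2-3 -> outside (row miss)
  C: rows 6-7 cols 7-8 z=2 -> covers; best now C (z=2)
  D: rows 5-7 cols 5-9 z=3 -> covers; best now C (z=2)
  E: rows 3-6 cols 5-9 -> outside (row miss)
Winner: C at z=2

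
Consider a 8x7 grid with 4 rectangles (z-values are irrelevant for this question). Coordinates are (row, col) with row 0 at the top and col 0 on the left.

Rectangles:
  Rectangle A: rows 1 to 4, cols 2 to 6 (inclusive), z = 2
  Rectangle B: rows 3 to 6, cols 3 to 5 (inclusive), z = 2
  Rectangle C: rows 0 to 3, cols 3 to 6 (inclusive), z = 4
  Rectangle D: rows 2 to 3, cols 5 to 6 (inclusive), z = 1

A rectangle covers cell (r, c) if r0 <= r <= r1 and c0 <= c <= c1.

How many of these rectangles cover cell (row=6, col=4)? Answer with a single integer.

Check cell (6,4):
  A: rows 1-4 cols 2-6 -> outside (row miss)
  B: rows 3-6 cols 3-5 -> covers
  C: rows 0-3 cols 3-6 -> outside (row miss)
  D: rows 2-3 cols 5-6 -> outside (row miss)
Count covering = 1

Answer: 1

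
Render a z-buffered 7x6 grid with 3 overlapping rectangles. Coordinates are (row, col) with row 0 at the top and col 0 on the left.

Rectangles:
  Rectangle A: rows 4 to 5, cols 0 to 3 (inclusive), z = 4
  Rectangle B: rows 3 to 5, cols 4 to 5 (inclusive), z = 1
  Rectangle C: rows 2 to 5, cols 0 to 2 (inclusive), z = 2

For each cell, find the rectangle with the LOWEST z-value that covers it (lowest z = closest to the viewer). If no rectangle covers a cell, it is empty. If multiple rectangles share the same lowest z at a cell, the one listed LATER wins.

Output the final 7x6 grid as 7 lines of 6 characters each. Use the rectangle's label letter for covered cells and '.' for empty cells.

......
......
CCC...
CCC.BB
CCCABB
CCCABB
......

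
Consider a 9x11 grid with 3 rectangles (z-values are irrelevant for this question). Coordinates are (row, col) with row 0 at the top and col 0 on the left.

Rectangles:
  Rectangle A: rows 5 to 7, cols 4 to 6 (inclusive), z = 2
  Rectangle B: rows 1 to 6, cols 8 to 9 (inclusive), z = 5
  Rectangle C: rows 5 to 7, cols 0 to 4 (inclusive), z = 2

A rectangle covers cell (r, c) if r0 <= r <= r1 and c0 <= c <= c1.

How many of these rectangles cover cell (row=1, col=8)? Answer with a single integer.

Answer: 1

Derivation:
Check cell (1,8):
  A: rows 5-7 cols 4-6 -> outside (row miss)
  B: rows 1-6 cols 8-9 -> covers
  C: rows 5-7 cols 0-4 -> outside (row miss)
Count covering = 1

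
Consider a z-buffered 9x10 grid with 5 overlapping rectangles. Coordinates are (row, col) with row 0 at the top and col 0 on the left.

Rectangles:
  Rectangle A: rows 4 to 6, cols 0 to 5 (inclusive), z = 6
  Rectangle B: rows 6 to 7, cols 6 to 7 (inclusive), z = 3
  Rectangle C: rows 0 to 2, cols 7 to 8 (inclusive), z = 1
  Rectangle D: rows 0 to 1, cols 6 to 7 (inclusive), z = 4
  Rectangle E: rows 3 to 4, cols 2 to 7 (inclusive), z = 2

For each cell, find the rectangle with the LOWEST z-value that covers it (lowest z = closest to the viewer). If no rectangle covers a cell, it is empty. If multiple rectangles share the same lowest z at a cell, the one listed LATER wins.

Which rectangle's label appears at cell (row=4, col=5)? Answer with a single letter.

Check cell (4,5):
  A: rows 4-6 cols 0-5 z=6 -> covers; best now A (z=6)
  B: rows 6-7 cols 6-7 -> outside (row miss)
  C: rows 0-2 cols 7-8 -> outside (row miss)
  D: rows 0-1 cols 6-7 -> outside (row miss)
  E: rows 3-4 cols 2-7 z=2 -> covers; best now E (z=2)
Winner: E at z=2

Answer: E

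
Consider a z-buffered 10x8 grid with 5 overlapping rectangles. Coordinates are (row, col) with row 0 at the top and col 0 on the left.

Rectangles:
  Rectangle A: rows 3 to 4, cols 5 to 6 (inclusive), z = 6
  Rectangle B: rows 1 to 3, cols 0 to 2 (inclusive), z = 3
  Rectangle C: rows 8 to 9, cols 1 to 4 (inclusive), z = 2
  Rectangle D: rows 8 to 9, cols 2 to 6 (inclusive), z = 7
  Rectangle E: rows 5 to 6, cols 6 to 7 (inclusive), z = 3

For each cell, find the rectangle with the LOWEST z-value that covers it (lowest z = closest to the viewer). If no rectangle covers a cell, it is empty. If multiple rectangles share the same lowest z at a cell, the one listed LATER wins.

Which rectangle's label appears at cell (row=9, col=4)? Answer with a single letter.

Check cell (9,4):
  A: rows 3-4 cols 5-6 -> outside (row miss)
  B: rows 1-3 cols 0-2 -> outside (row miss)
  C: rows 8-9 cols 1-4 z=2 -> covers; best now C (z=2)
  D: rows 8-9 cols 2-6 z=7 -> covers; best now C (z=2)
  E: rows 5-6 cols 6-7 -> outside (row miss)
Winner: C at z=2

Answer: C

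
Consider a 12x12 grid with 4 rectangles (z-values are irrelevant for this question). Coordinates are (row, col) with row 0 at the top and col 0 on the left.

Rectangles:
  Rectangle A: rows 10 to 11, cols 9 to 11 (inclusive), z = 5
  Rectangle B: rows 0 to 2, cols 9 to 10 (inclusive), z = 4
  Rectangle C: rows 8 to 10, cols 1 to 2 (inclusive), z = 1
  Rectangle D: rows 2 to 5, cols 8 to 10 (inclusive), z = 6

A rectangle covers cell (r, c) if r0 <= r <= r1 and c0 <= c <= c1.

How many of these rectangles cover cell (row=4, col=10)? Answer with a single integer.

Answer: 1

Derivation:
Check cell (4,10):
  A: rows 10-11 cols 9-11 -> outside (row miss)
  B: rows 0-2 cols 9-10 -> outside (row miss)
  C: rows 8-10 cols 1-2 -> outside (row miss)
  D: rows 2-5 cols 8-10 -> covers
Count covering = 1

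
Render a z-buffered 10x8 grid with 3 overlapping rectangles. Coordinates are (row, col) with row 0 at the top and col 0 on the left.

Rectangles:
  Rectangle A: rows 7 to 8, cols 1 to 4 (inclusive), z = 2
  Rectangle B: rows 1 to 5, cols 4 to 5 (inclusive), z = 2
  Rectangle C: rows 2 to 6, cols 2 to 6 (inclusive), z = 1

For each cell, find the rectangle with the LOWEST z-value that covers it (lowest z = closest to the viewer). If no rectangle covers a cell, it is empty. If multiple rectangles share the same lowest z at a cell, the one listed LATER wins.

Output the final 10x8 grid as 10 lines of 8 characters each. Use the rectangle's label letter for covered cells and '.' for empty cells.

........
....BB..
..CCCCC.
..CCCCC.
..CCCCC.
..CCCCC.
..CCCCC.
.AAAA...
.AAAA...
........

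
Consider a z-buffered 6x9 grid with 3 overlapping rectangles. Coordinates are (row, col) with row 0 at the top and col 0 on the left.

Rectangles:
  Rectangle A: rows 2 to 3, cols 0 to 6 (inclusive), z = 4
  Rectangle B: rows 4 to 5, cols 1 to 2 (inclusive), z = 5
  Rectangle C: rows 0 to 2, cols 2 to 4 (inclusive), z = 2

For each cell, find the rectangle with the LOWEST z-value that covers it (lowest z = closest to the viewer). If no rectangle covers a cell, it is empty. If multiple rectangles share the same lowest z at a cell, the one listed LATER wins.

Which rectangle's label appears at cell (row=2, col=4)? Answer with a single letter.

Answer: C

Derivation:
Check cell (2,4):
  A: rows 2-3 cols 0-6 z=4 -> covers; best now A (z=4)
  B: rows 4-5 cols 1-2 -> outside (row miss)
  C: rows 0-2 cols 2-4 z=2 -> covers; best now C (z=2)
Winner: C at z=2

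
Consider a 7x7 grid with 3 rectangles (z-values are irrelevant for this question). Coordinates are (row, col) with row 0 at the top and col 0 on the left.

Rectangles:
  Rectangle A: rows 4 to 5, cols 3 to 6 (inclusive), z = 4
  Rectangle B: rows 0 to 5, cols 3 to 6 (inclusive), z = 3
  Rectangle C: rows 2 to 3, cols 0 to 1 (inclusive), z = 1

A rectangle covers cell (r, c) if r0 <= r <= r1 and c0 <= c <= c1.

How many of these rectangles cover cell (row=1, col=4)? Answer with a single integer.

Answer: 1

Derivation:
Check cell (1,4):
  A: rows 4-5 cols 3-6 -> outside (row miss)
  B: rows 0-5 cols 3-6 -> covers
  C: rows 2-3 cols 0-1 -> outside (row miss)
Count covering = 1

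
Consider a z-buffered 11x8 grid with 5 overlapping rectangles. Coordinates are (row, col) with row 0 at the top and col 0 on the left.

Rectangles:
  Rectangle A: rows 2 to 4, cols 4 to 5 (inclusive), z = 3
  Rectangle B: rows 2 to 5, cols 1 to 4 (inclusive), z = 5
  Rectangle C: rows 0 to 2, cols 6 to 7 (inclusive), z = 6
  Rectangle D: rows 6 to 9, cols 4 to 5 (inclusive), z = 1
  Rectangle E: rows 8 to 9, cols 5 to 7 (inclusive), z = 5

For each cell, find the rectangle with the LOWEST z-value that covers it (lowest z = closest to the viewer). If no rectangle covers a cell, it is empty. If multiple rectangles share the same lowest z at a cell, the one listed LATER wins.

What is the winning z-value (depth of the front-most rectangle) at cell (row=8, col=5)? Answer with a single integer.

Answer: 1

Derivation:
Check cell (8,5):
  A: rows 2-4 cols 4-5 -> outside (row miss)
  B: rows 2-5 cols 1-4 -> outside (row miss)
  C: rows 0-2 cols 6-7 -> outside (row miss)
  D: rows 6-9 cols 4-5 z=1 -> covers; best now D (z=1)
  E: rows 8-9 cols 5-7 z=5 -> covers; best now D (z=1)
Winner: D at z=1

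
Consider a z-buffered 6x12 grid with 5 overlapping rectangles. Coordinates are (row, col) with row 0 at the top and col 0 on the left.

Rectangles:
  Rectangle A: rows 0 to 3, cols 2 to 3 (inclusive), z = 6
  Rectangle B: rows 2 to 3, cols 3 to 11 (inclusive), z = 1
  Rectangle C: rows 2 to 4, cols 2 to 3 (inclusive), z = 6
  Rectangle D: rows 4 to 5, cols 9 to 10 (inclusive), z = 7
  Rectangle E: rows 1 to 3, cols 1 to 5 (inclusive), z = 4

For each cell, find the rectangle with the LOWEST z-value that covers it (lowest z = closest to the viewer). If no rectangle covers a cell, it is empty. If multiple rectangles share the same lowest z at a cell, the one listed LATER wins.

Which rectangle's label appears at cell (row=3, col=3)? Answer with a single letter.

Check cell (3,3):
  A: rows 0-3 cols 2-3 z=6 -> covers; best now A (z=6)
  B: rows 2-3 cols 3-11 z=1 -> covers; best now B (z=1)
  C: rows 2-4 cols 2-3 z=6 -> covers; best now B (z=1)
  D: rows 4-5 cols 9-10 -> outside (row miss)
  E: rows 1-3 cols 1-5 z=4 -> covers; best now B (z=1)
Winner: B at z=1

Answer: B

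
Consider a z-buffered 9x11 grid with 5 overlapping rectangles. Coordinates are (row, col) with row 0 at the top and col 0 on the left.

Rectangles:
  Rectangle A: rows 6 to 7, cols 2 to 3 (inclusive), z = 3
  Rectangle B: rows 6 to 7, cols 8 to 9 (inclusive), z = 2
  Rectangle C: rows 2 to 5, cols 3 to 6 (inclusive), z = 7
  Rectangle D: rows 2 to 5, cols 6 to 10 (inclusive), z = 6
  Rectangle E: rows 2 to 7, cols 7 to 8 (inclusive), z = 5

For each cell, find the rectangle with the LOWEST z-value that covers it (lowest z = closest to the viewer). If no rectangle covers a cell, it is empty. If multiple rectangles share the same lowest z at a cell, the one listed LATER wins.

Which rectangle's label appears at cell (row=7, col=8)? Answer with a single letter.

Answer: B

Derivation:
Check cell (7,8):
  A: rows 6-7 cols 2-3 -> outside (col miss)
  B: rows 6-7 cols 8-9 z=2 -> covers; best now B (z=2)
  C: rows 2-5 cols 3-6 -> outside (row miss)
  D: rows 2-5 cols 6-10 -> outside (row miss)
  E: rows 2-7 cols 7-8 z=5 -> covers; best now B (z=2)
Winner: B at z=2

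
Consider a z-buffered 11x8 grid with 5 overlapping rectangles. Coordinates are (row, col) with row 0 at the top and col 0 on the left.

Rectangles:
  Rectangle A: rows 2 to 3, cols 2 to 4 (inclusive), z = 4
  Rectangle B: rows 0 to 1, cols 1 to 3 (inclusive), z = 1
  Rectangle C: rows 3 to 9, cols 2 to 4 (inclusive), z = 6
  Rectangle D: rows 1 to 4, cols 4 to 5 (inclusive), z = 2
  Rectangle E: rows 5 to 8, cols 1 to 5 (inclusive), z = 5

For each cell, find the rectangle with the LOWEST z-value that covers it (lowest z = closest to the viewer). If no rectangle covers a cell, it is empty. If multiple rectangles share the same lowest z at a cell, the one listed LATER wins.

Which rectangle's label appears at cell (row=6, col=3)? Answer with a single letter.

Check cell (6,3):
  A: rows 2-3 cols 2-4 -> outside (row miss)
  B: rows 0-1 cols 1-3 -> outside (row miss)
  C: rows 3-9 cols 2-4 z=6 -> covers; best now C (z=6)
  D: rows 1-4 cols 4-5 -> outside (row miss)
  E: rows 5-8 cols 1-5 z=5 -> covers; best now E (z=5)
Winner: E at z=5

Answer: E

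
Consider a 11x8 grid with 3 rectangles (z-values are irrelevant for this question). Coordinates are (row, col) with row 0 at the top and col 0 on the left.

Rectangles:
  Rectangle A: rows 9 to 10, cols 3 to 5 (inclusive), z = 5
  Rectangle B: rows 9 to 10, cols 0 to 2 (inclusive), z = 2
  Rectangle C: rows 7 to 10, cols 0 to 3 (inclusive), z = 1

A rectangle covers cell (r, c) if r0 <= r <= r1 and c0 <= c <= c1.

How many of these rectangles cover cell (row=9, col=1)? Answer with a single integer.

Answer: 2

Derivation:
Check cell (9,1):
  A: rows 9-10 cols 3-5 -> outside (col miss)
  B: rows 9-10 cols 0-2 -> covers
  C: rows 7-10 cols 0-3 -> covers
Count covering = 2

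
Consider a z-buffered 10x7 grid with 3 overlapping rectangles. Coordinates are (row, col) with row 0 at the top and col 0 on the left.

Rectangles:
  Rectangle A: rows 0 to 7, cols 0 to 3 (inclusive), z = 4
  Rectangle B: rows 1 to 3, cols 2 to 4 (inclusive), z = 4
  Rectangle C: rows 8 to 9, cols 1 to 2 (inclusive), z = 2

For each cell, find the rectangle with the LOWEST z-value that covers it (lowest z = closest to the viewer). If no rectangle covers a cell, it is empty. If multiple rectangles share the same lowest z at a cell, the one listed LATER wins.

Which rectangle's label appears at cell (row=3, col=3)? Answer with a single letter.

Answer: B

Derivation:
Check cell (3,3):
  A: rows 0-7 cols 0-3 z=4 -> covers; best now A (z=4)
  B: rows 1-3 cols 2-4 z=4 -> covers; best now B (z=4)
  C: rows 8-9 cols 1-2 -> outside (row miss)
Winner: B at z=4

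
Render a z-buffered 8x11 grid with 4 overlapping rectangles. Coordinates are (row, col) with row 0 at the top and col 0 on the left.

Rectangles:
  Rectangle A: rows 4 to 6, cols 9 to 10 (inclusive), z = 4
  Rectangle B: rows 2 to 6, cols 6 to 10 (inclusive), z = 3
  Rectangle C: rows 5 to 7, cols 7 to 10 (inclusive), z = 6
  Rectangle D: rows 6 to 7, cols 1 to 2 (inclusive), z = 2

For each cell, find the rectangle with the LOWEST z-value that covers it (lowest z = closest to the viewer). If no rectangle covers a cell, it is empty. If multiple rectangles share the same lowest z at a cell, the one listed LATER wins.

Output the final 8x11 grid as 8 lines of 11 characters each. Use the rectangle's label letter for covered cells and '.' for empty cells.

...........
...........
......BBBBB
......BBBBB
......BBBBB
......BBBBB
.DD...BBBBB
.DD....CCCC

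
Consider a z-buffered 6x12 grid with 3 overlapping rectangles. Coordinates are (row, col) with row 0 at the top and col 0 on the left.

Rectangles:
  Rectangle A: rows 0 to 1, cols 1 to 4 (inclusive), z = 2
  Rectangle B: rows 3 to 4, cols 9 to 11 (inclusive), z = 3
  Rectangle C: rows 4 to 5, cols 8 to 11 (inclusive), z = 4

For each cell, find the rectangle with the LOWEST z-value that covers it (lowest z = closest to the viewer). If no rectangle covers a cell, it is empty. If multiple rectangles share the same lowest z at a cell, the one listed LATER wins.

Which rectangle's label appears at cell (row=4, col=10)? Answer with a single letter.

Check cell (4,10):
  A: rows 0-1 cols 1-4 -> outside (row miss)
  B: rows 3-4 cols 9-11 z=3 -> covers; best now B (z=3)
  C: rows 4-5 cols 8-11 z=4 -> covers; best now B (z=3)
Winner: B at z=3

Answer: B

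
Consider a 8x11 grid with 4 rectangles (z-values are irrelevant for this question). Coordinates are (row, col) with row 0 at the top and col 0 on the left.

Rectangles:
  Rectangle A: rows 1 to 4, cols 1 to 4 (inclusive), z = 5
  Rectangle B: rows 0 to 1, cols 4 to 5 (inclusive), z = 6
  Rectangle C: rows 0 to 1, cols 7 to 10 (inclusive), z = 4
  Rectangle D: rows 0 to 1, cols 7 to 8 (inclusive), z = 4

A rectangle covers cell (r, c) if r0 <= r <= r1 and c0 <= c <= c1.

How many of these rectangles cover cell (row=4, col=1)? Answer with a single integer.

Answer: 1

Derivation:
Check cell (4,1):
  A: rows 1-4 cols 1-4 -> covers
  B: rows 0-1 cols 4-5 -> outside (row miss)
  C: rows 0-1 cols 7-10 -> outside (row miss)
  D: rows 0-1 cols 7-8 -> outside (row miss)
Count covering = 1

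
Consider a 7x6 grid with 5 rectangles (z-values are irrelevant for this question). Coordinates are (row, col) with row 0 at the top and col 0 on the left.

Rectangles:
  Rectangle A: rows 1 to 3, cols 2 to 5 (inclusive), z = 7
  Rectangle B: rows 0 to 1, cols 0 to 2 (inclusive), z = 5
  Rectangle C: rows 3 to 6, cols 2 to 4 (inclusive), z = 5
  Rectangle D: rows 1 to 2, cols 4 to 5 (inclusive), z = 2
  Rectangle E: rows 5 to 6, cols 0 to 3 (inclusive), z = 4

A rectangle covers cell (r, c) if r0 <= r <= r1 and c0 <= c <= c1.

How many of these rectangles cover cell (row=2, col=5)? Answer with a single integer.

Answer: 2

Derivation:
Check cell (2,5):
  A: rows 1-3 cols 2-5 -> covers
  B: rows 0-1 cols 0-2 -> outside (row miss)
  C: rows 3-6 cols 2-4 -> outside (row miss)
  D: rows 1-2 cols 4-5 -> covers
  E: rows 5-6 cols 0-3 -> outside (row miss)
Count covering = 2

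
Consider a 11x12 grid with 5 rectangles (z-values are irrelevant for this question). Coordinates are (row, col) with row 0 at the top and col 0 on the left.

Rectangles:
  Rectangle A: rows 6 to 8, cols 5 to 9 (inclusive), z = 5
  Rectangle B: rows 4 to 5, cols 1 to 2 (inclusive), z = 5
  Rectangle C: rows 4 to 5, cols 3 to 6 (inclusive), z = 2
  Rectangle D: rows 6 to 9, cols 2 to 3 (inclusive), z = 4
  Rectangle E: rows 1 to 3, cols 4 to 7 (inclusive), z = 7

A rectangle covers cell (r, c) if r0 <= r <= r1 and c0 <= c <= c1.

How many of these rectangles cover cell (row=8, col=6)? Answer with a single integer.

Answer: 1

Derivation:
Check cell (8,6):
  A: rows 6-8 cols 5-9 -> covers
  B: rows 4-5 cols 1-2 -> outside (row miss)
  C: rows 4-5 cols 3-6 -> outside (row miss)
  D: rows 6-9 cols 2-3 -> outside (col miss)
  E: rows 1-3 cols 4-7 -> outside (row miss)
Count covering = 1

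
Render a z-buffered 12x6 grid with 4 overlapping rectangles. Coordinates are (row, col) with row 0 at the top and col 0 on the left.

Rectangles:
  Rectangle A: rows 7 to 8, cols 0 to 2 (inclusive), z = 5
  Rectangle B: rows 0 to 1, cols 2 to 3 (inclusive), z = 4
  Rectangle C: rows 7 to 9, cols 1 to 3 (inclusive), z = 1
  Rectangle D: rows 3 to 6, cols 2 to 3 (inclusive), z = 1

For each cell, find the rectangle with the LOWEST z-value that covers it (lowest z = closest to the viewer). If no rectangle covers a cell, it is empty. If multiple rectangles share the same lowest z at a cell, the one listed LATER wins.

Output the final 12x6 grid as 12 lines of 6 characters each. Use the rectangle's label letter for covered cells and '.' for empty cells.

..BB..
..BB..
......
..DD..
..DD..
..DD..
..DD..
ACCC..
ACCC..
.CCC..
......
......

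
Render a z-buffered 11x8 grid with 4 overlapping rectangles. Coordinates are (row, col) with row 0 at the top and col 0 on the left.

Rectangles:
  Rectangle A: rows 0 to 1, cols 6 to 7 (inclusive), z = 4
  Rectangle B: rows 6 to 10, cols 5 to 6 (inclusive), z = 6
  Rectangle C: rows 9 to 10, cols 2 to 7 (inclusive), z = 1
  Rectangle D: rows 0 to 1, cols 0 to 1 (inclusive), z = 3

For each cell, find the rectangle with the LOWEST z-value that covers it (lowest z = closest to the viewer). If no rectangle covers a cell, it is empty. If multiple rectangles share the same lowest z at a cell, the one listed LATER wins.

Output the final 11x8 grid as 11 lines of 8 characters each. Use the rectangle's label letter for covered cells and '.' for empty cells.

DD....AA
DD....AA
........
........
........
........
.....BB.
.....BB.
.....BB.
..CCCCCC
..CCCCCC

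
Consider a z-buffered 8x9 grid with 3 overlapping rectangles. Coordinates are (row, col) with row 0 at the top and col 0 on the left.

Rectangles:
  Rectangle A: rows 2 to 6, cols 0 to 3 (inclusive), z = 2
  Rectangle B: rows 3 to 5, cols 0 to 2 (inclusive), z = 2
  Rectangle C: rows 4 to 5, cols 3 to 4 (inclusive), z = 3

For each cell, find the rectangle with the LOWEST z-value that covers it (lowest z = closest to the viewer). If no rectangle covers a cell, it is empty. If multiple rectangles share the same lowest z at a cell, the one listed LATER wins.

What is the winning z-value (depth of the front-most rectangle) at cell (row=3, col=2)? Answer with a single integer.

Check cell (3,2):
  A: rows 2-6 cols 0-3 z=2 -> covers; best now A (z=2)
  B: rows 3-5 cols 0-2 z=2 -> covers; best now B (z=2)
  C: rows 4-5 cols 3-4 -> outside (row miss)
Winner: B at z=2

Answer: 2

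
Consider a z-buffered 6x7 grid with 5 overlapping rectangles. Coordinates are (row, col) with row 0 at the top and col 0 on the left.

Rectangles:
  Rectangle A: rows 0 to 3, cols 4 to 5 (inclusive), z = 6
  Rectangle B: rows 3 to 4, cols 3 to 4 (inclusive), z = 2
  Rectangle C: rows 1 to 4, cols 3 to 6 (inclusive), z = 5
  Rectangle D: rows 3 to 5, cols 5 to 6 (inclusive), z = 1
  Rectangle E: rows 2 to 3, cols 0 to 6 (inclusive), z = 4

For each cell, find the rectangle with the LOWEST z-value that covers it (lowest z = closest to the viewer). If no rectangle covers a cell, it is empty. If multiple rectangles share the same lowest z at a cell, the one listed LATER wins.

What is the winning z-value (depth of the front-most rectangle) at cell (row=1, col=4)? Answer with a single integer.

Check cell (1,4):
  A: rows 0-3 cols 4-5 z=6 -> covers; best now A (z=6)
  B: rows 3-4 cols 3-4 -> outside (row miss)
  C: rows 1-4 cols 3-6 z=5 -> covers; best now C (z=5)
  D: rows 3-5 cols 5-6 -> outside (row miss)
  E: rows 2-3 cols 0-6 -> outside (row miss)
Winner: C at z=5

Answer: 5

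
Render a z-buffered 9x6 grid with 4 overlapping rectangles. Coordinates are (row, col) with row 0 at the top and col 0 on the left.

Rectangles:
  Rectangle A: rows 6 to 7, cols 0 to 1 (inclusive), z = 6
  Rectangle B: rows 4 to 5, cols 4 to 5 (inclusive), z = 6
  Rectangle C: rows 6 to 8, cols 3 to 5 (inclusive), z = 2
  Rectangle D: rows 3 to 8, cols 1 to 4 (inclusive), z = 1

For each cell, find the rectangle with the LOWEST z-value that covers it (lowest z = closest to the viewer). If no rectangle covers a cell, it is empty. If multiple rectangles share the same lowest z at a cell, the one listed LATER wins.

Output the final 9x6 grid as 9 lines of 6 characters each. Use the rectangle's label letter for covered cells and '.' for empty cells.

......
......
......
.DDDD.
.DDDDB
.DDDDB
ADDDDC
ADDDDC
.DDDDC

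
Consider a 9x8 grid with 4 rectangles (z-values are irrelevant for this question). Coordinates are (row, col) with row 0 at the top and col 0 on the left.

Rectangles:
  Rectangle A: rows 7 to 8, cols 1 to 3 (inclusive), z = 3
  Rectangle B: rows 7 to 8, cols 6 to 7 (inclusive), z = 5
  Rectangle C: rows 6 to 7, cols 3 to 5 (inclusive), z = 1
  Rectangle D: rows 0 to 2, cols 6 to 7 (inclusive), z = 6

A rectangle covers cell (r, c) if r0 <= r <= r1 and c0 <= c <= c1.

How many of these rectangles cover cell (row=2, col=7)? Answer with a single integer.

Check cell (2,7):
  A: rows 7-8 cols 1-3 -> outside (row miss)
  B: rows 7-8 cols 6-7 -> outside (row miss)
  C: rows 6-7 cols 3-5 -> outside (row miss)
  D: rows 0-2 cols 6-7 -> covers
Count covering = 1

Answer: 1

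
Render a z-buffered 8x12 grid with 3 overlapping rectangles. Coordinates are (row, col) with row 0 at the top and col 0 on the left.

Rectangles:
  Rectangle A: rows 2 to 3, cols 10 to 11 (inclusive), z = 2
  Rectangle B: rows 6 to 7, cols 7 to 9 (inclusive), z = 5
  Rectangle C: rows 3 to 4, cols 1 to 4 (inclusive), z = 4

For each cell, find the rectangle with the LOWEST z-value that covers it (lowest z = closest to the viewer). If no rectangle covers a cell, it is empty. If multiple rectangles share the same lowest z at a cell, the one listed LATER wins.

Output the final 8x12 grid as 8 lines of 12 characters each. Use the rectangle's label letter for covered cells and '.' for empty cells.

............
............
..........AA
.CCCC.....AA
.CCCC.......
............
.......BBB..
.......BBB..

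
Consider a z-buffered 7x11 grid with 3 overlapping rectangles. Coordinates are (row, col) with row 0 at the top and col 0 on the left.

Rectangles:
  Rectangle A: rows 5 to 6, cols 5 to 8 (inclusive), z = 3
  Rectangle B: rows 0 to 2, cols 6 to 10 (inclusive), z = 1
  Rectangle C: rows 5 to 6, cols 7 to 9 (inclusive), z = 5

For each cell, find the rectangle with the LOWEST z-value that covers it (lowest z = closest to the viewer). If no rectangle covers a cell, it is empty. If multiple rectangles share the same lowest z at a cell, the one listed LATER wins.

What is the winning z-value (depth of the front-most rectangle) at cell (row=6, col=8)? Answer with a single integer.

Check cell (6,8):
  A: rows 5-6 cols 5-8 z=3 -> covers; best now A (z=3)
  B: rows 0-2 cols 6-10 -> outside (row miss)
  C: rows 5-6 cols 7-9 z=5 -> covers; best now A (z=3)
Winner: A at z=3

Answer: 3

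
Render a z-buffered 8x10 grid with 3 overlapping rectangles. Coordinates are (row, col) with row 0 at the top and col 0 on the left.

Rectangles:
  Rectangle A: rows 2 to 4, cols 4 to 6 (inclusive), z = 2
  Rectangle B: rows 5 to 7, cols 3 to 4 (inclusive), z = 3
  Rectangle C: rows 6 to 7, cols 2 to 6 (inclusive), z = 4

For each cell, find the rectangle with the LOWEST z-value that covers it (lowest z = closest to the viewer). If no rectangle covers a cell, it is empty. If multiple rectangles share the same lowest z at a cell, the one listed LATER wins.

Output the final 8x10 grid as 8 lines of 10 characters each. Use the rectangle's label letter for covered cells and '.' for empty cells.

..........
..........
....AAA...
....AAA...
....AAA...
...BB.....
..CBBCC...
..CBBCC...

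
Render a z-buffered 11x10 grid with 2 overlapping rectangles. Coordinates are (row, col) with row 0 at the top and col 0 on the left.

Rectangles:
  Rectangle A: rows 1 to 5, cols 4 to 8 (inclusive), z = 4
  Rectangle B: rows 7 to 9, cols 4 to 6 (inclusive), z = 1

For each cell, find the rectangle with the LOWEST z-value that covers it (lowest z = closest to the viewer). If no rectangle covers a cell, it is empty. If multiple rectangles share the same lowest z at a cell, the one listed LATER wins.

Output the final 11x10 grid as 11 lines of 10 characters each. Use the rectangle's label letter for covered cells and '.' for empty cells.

..........
....AAAAA.
....AAAAA.
....AAAAA.
....AAAAA.
....AAAAA.
..........
....BBB...
....BBB...
....BBB...
..........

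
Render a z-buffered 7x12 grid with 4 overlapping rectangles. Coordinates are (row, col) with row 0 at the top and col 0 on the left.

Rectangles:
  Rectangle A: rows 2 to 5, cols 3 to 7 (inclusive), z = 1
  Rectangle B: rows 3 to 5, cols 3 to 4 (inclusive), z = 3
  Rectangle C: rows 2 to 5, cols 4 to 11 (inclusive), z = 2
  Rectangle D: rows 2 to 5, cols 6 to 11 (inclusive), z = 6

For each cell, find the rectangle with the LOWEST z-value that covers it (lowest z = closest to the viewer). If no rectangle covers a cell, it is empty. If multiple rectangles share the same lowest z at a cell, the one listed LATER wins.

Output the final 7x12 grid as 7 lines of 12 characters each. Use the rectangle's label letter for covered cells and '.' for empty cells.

............
............
...AAAAACCCC
...AAAAACCCC
...AAAAACCCC
...AAAAACCCC
............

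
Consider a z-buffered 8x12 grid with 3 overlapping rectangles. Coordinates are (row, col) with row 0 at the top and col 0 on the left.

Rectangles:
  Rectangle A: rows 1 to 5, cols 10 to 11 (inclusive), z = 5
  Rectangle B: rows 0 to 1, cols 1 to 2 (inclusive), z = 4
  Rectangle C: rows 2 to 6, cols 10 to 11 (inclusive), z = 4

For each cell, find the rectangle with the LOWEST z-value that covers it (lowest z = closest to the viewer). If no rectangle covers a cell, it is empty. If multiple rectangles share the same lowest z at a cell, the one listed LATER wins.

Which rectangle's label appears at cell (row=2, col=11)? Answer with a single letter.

Check cell (2,11):
  A: rows 1-5 cols 10-11 z=5 -> covers; best now A (z=5)
  B: rows 0-1 cols 1-2 -> outside (row miss)
  C: rows 2-6 cols 10-11 z=4 -> covers; best now C (z=4)
Winner: C at z=4

Answer: C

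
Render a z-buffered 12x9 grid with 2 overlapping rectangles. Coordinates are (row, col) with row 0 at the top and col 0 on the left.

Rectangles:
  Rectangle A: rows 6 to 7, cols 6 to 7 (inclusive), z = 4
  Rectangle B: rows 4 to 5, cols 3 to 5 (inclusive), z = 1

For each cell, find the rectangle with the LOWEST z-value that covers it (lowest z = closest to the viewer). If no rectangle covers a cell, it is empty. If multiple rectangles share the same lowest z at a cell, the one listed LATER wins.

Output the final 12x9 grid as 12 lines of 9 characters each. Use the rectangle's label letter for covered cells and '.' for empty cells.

.........
.........
.........
.........
...BBB...
...BBB...
......AA.
......AA.
.........
.........
.........
.........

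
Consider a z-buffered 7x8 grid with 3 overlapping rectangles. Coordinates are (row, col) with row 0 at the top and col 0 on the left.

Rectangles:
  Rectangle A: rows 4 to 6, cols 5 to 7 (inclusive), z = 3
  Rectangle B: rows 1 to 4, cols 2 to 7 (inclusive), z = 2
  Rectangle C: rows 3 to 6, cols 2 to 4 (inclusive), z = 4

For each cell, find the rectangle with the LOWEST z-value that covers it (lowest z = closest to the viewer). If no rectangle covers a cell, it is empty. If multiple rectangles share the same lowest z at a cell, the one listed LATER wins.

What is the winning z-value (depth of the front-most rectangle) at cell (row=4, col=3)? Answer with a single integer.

Answer: 2

Derivation:
Check cell (4,3):
  A: rows 4-6 cols 5-7 -> outside (col miss)
  B: rows 1-4 cols 2-7 z=2 -> covers; best now B (z=2)
  C: rows 3-6 cols 2-4 z=4 -> covers; best now B (z=2)
Winner: B at z=2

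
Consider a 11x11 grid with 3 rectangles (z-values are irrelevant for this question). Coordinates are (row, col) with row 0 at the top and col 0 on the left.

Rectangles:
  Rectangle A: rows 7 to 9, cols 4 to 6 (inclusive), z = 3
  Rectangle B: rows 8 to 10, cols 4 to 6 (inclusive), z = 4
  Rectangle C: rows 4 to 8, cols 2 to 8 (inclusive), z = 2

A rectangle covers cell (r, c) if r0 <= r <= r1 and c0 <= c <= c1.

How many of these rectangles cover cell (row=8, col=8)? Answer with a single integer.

Answer: 1

Derivation:
Check cell (8,8):
  A: rows 7-9 cols 4-6 -> outside (col miss)
  B: rows 8-10 cols 4-6 -> outside (col miss)
  C: rows 4-8 cols 2-8 -> covers
Count covering = 1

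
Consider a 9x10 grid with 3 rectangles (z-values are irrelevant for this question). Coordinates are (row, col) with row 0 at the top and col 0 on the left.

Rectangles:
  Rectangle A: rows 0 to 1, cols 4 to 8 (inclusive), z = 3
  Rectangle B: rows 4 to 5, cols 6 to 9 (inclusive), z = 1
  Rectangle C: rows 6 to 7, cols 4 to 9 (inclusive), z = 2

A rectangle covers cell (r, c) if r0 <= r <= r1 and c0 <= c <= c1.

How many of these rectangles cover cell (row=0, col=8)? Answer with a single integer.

Answer: 1

Derivation:
Check cell (0,8):
  A: rows 0-1 cols 4-8 -> covers
  B: rows 4-5 cols 6-9 -> outside (row miss)
  C: rows 6-7 cols 4-9 -> outside (row miss)
Count covering = 1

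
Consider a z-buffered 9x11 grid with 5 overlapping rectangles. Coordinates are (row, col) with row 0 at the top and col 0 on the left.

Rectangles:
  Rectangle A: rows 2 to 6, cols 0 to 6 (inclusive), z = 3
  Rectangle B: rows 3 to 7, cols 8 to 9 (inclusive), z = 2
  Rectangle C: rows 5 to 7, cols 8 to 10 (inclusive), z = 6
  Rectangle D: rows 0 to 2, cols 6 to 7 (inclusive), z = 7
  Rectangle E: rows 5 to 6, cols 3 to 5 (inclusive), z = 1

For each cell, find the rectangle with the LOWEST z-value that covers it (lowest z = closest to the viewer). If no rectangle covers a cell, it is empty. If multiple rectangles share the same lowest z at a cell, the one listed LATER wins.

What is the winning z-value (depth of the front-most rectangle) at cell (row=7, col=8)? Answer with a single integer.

Check cell (7,8):
  A: rows 2-6 cols 0-6 -> outside (row miss)
  B: rows 3-7 cols 8-9 z=2 -> covers; best now B (z=2)
  C: rows 5-7 cols 8-10 z=6 -> covers; best now B (z=2)
  D: rows 0-2 cols 6-7 -> outside (row miss)
  E: rows 5-6 cols 3-5 -> outside (row miss)
Winner: B at z=2

Answer: 2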